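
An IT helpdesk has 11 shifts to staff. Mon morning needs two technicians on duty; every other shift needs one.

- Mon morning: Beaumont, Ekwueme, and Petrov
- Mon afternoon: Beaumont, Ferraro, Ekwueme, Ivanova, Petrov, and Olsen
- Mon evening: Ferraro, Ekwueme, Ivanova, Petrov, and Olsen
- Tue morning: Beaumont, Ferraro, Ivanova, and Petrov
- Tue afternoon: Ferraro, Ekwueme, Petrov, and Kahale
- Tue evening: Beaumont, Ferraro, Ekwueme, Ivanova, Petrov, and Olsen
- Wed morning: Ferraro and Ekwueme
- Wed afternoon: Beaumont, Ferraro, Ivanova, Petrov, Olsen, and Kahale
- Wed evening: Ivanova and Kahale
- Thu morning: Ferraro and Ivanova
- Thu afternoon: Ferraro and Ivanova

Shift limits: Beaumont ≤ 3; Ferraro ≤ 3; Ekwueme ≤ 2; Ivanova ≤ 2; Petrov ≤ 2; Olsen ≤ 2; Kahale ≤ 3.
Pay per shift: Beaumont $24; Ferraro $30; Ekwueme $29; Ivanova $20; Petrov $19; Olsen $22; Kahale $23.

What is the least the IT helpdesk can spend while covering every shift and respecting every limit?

$268

Picking the cheapest available technician for each shift independently would cost $246, but that ignores the shift limits.
An optimal schedule: Mon morning→Petrov+Beaumont, Mon afternoon→Olsen, Mon evening→Olsen, Tue morning→Petrov, Tue afternoon→Kahale, Tue evening→Beaumont, Wed morning→Ekwueme, Wed afternoon→Kahale, Wed evening→Kahale, Thu morning→Ivanova, Thu afternoon→Ivanova.
Total: 19 + 24 + 22 + 22 + 19 + 23 + 24 + 29 + 23 + 23 + 20 + 20 = $268.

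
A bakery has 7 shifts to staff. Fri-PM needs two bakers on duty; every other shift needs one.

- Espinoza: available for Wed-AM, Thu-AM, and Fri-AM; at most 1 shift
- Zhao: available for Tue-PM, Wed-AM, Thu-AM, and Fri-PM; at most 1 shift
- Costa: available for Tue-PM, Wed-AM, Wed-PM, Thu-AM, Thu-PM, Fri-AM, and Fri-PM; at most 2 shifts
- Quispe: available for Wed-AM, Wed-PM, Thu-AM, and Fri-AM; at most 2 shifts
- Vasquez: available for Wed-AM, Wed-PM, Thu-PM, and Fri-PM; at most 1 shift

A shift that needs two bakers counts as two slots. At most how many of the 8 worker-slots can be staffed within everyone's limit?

7

Total capacity across all bakers is 1+1+2+2+1 = 7, and 8 slots are needed, so at most 7 can be filled.
An assignment achieving 7: Tue-PM→Zhao, Wed-AM→Quispe, Wed-PM→Costa, Thu-AM→Quispe, Thu-PM→Costa, Fri-AM→Espinoza, Fri-PM→Vasquez.
Loads: Espinoza 1/1, Zhao 1/1, Costa 2/2, Quispe 2/2, Vasquez 1/1.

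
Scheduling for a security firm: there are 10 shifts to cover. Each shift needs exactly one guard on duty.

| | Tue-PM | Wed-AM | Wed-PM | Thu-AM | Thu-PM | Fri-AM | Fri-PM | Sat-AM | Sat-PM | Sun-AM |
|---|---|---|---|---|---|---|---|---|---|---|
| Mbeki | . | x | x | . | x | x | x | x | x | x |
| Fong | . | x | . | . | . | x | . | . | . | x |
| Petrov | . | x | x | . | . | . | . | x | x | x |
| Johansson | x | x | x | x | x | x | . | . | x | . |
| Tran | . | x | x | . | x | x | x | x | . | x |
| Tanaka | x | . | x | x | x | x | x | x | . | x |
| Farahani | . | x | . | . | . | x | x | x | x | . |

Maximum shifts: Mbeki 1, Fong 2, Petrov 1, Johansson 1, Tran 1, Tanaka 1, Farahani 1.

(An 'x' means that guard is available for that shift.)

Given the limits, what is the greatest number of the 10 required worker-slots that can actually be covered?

Total capacity across all guards is 1+2+1+1+1+1+1 = 8, and 10 slots are needed, so at most 8 can be filled.
An assignment achieving 8: Tue-PM→Johansson, Wed-AM→Fong, Thu-AM→Tanaka, Thu-PM→Mbeki, Fri-PM→Tran, Sat-AM→Farahani, Sat-PM→Petrov, Sun-AM→Fong.
Loads: Mbeki 1/1, Fong 2/2, Petrov 1/1, Johansson 1/1, Tran 1/1, Tanaka 1/1, Farahani 1/1.

8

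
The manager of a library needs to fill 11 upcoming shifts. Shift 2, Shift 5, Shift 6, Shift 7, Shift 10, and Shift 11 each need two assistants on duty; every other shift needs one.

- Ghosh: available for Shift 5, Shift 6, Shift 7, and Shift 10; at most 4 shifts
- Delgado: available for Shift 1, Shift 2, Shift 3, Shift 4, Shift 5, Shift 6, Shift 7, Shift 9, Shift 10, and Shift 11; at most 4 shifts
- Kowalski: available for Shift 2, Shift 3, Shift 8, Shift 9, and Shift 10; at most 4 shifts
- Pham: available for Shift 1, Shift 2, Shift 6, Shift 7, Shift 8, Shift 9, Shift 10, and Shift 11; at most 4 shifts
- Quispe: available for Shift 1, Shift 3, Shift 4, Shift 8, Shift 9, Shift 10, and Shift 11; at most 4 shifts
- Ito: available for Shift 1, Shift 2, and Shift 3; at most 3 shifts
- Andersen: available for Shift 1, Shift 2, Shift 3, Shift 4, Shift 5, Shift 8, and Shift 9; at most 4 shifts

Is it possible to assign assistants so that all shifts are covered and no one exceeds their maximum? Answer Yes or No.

One valid schedule: Shift 1→Pham, Shift 2→Kowalski+Pham, Shift 3→Kowalski, Shift 4→Delgado, Shift 5→Ghosh+Delgado, Shift 6→Ghosh+Delgado, Shift 7→Ghosh+Delgado, Shift 8→Kowalski, Shift 9→Kowalski, Shift 10→Ghosh+Pham, Shift 11→Pham+Quispe.
Loads: Ghosh 4/4, Delgado 4/4, Kowalski 4/4, Pham 4/4, Quispe 1/4, Ito 0/3, Andersen 0/4 — all within limits.

Yes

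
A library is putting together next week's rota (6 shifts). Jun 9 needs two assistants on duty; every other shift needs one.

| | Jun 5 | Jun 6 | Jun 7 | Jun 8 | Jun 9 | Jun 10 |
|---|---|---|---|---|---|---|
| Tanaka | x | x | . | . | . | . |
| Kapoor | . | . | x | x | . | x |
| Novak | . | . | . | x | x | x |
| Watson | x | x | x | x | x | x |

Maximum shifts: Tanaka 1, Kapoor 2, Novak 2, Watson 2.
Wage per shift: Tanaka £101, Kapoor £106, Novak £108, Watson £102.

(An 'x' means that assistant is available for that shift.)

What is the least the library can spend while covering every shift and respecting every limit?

£733

Jun 9 can only be covered by Novak and Watson, so that assignment is forced.
Picking the cheapest available assistant for each shift independently would cost £718, but that ignores the shift limits.
An optimal schedule: Jun 5→Tanaka, Jun 6→Watson, Jun 7→Kapoor, Jun 8→Kapoor, Jun 9→Novak+Watson, Jun 10→Novak.
Total: 101 + 102 + 106 + 106 + 108 + 102 + 108 = £733.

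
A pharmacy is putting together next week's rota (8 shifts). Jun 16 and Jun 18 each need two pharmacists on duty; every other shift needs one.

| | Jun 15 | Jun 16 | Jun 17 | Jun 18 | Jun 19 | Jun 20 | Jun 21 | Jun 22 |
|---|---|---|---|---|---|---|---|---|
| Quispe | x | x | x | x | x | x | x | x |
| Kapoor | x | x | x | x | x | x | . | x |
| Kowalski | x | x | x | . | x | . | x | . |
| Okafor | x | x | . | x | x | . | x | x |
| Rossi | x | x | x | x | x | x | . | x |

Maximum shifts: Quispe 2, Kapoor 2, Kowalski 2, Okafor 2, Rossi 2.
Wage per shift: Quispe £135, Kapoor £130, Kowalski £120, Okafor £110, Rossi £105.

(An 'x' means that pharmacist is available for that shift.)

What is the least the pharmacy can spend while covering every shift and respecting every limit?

Picking the cheapest available pharmacist for each shift independently would cost £1065, but that ignores the shift limits.
An optimal schedule: Jun 15→Kowalski, Jun 16→Okafor+Rossi, Jun 17→Kapoor, Jun 18→Okafor+Rossi, Jun 19→Kowalski, Jun 20→Quispe, Jun 21→Quispe, Jun 22→Kapoor.
Total: 120 + 110 + 105 + 130 + 110 + 105 + 120 + 135 + 135 + 130 = £1200.

£1200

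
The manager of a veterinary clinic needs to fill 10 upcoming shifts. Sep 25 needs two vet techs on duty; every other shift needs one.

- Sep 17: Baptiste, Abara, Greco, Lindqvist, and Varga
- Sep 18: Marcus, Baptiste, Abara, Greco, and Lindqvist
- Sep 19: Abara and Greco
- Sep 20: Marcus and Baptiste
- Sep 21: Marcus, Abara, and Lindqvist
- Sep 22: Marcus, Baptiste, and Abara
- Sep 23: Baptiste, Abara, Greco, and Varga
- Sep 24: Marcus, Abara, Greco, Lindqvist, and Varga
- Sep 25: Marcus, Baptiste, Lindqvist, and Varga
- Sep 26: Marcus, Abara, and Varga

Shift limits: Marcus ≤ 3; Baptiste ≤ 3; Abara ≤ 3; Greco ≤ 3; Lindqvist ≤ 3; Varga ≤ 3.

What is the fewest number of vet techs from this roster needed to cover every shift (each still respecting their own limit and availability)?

4

11 slots to fill and no one can take more than 3, so at least ⌈11/3⌉ = 4 vet techs are needed.
Marcus, Baptiste, Abara, and Greco alone can cover everything: Sep 17→Baptiste, Sep 18→Greco, Sep 19→Abara, Sep 20→Marcus, Sep 21→Marcus, Sep 22→Baptiste, Sep 23→Abara, Sep 24→Greco, Sep 25→Marcus+Baptiste, Sep 26→Abara.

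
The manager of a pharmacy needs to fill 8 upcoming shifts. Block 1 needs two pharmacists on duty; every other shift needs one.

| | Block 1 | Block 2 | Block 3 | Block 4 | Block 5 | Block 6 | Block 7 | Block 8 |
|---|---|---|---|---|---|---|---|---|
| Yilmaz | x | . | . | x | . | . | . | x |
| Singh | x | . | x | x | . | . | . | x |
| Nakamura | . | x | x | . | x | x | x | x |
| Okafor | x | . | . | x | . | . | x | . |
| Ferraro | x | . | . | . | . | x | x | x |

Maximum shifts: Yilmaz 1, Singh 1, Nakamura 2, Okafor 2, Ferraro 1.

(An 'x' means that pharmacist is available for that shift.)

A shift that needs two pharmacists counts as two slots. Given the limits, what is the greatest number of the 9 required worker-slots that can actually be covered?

7

Total capacity across all pharmacists is 1+1+2+2+1 = 7, and 9 slots are needed, so at most 7 can be filled.
An assignment achieving 7: Block 1→Okafor, Block 2→Nakamura, Block 3→Singh, Block 4→Yilmaz, Block 5→Nakamura, Block 6→Ferraro, Block 7→Okafor.
Loads: Yilmaz 1/1, Singh 1/1, Nakamura 2/2, Okafor 2/2, Ferraro 1/1.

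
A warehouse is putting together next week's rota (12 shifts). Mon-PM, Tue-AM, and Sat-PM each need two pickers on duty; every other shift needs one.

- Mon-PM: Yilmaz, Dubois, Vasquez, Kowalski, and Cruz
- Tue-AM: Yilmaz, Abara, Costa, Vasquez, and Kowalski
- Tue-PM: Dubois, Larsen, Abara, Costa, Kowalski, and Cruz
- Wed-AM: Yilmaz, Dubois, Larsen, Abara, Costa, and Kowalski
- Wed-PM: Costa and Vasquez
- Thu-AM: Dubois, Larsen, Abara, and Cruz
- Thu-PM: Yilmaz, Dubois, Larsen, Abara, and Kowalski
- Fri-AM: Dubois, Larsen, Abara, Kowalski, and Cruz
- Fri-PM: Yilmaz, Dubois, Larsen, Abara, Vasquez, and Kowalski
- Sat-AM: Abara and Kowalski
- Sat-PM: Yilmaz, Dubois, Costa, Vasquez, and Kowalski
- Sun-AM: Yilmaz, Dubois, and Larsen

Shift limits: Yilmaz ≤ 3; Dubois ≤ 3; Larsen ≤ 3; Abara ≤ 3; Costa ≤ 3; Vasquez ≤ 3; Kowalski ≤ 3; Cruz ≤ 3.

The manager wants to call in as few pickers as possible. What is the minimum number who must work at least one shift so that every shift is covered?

5

15 slots to fill and no one can take more than 3, so at least ⌈15/3⌉ = 5 pickers are needed.
Yilmaz, Dubois, Larsen, Abara, and Costa alone can cover everything: Mon-PM→Yilmaz+Dubois, Tue-AM→Yilmaz+Abara, Tue-PM→Larsen, Wed-AM→Costa, Wed-PM→Costa, Thu-AM→Dubois, Thu-PM→Larsen, Fri-AM→Dubois, Fri-PM→Abara, Sat-AM→Abara, Sat-PM→Yilmaz+Costa, Sun-AM→Larsen.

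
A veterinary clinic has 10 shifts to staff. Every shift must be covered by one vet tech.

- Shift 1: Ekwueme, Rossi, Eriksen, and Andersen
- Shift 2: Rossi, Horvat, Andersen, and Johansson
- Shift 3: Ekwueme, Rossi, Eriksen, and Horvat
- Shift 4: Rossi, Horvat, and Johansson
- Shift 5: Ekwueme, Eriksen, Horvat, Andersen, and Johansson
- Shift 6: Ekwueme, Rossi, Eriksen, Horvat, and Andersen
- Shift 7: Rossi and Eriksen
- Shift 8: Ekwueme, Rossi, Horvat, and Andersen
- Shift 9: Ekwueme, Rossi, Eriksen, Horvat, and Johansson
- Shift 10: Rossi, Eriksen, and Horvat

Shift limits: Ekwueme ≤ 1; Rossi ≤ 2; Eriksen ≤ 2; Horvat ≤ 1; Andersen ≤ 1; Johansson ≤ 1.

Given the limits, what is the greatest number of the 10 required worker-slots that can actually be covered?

Total capacity across all vet techs is 1+2+2+1+1+1 = 8, and 10 slots are needed, so at most 8 can be filled.
An assignment achieving 8: Shift 1→Ekwueme, Shift 2→Horvat, Shift 3→Eriksen, Shift 4→Rossi, Shift 5→Johansson, Shift 7→Rossi, Shift 8→Andersen, Shift 10→Eriksen.
Loads: Ekwueme 1/1, Rossi 2/2, Eriksen 2/2, Horvat 1/1, Andersen 1/1, Johansson 1/1.

8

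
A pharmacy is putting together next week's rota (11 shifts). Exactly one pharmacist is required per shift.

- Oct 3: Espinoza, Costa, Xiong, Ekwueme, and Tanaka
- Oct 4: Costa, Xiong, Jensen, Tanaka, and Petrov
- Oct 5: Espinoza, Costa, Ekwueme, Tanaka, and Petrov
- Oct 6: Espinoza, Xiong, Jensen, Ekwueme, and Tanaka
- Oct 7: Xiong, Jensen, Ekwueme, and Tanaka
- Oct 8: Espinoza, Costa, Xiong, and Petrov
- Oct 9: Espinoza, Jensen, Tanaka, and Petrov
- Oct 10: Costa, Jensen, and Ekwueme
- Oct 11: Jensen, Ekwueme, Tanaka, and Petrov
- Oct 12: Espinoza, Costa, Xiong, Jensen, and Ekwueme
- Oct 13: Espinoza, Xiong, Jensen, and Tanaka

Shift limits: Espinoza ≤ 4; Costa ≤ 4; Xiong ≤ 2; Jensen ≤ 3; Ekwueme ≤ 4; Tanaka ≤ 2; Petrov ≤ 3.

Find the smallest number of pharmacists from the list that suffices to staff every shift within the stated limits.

3

11 slots to fill and no one can take more than 4, so at least ⌈11/4⌉ = 3 pharmacists are needed.
Espinoza, Costa, and Jensen alone can cover everything: Oct 3→Espinoza, Oct 4→Costa, Oct 5→Espinoza, Oct 6→Espinoza, Oct 7→Jensen, Oct 8→Costa, Oct 9→Espinoza, Oct 10→Costa, Oct 11→Jensen, Oct 12→Costa, Oct 13→Jensen.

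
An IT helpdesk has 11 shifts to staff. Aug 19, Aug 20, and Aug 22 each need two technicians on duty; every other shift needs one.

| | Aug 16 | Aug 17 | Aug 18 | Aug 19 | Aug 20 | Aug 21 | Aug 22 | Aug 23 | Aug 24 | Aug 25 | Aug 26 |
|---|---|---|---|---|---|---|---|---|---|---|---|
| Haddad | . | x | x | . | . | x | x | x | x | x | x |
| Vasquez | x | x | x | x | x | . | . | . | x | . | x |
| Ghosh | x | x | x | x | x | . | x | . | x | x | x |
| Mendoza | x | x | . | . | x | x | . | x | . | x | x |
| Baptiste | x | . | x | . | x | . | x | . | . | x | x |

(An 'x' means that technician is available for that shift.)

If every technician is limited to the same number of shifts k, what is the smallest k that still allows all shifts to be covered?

With 5 technicians and 14 worker-slots to fill, someone must work at least ⌈14/5⌉ = 3 shifts, so k ≥ 3.
k = 3 works: Aug 16→Vasquez, Aug 17→Ghosh, Aug 18→Baptiste, Aug 19→Vasquez+Ghosh, Aug 20→Mendoza+Baptiste, Aug 21→Haddad, Aug 22→Haddad+Ghosh, Aug 23→Haddad, Aug 24→Vasquez, Aug 25→Mendoza, Aug 26→Mendoza.
Loads: Haddad 3, Vasquez 3, Ghosh 3, Mendoza 3, Baptiste 2 — all ≤ 3.

3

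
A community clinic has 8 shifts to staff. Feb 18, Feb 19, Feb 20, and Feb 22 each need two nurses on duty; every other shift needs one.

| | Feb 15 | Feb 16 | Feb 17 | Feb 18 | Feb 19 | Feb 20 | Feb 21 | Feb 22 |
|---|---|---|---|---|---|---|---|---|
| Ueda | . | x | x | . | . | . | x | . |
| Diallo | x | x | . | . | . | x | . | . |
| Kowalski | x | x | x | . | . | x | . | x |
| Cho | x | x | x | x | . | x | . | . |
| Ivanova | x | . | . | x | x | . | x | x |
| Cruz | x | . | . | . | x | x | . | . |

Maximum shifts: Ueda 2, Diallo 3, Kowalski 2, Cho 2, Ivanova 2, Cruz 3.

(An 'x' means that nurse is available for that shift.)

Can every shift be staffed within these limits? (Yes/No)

No

Total capacity is 14 and 12 slots are needed, so capacity alone doesn't rule it out.
Shifts {Feb 18, Feb 19, Feb 22} need 6 worker-slots in total, but the nurses available for any of those shifts (Kowalski, Cho, Ivanova, and Cruz) can supply at most 5 among them. So no valid schedule exists.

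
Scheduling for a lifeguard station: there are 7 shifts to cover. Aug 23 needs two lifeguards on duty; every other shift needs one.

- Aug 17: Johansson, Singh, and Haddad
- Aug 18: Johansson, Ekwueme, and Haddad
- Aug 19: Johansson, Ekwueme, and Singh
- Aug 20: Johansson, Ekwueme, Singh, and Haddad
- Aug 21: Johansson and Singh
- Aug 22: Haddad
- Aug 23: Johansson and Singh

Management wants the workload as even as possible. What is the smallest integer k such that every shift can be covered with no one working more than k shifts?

2

With 4 lifeguards and 8 worker-slots to fill, someone must work at least ⌈8/4⌉ = 2 shifts, so k ≥ 2.
k = 2 works: Aug 17→Singh, Aug 18→Ekwueme, Aug 19→Ekwueme, Aug 20→Haddad, Aug 21→Johansson, Aug 22→Haddad, Aug 23→Johansson+Singh.
Loads: Johansson 2, Ekwueme 2, Singh 2, Haddad 2 — all ≤ 2.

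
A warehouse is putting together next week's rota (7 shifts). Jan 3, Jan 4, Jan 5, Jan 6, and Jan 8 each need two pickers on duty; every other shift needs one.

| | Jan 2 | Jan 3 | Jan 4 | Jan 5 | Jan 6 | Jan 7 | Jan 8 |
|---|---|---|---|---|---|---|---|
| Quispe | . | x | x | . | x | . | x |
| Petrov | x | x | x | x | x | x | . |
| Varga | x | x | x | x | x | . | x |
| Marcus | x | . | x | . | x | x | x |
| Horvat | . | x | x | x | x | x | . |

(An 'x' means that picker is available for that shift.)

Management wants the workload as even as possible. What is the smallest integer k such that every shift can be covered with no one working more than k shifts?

3

With 5 pickers and 12 worker-slots to fill, someone must work at least ⌈12/5⌉ = 3 shifts, so k ≥ 3.
k = 3 works: Jan 2→Petrov, Jan 3→Quispe+Varga, Jan 4→Quispe+Marcus, Jan 5→Petrov+Varga, Jan 6→Marcus+Horvat, Jan 7→Petrov, Jan 8→Quispe+Varga.
Loads: Quispe 3, Petrov 3, Varga 3, Marcus 2, Horvat 1 — all ≤ 3.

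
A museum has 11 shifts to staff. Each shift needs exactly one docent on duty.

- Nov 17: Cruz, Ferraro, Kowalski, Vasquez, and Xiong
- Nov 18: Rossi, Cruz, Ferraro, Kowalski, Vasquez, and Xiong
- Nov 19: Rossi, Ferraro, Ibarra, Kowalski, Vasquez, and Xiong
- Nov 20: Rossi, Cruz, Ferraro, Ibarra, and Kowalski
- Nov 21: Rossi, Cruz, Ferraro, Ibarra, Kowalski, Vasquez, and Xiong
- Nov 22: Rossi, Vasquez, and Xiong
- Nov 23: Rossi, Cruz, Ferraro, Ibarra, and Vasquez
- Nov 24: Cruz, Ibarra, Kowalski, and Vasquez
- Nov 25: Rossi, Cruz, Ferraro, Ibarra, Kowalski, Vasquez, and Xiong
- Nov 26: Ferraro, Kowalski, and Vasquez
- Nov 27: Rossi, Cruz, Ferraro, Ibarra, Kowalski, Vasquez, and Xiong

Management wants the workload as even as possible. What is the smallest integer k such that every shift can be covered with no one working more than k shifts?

With 7 docents and 11 worker-slots to fill, someone must work at least ⌈11/7⌉ = 2 shifts, so k ≥ 2.
k = 2 works: Nov 17→Cruz, Nov 18→Kowalski, Nov 19→Ibarra, Nov 20→Rossi, Nov 21→Ibarra, Nov 22→Rossi, Nov 23→Ferraro, Nov 24→Cruz, Nov 25→Kowalski, Nov 26→Ferraro, Nov 27→Vasquez.
Loads: Rossi 2, Cruz 2, Ferraro 2, Ibarra 2, Kowalski 2, Vasquez 1, Xiong 0 — all ≤ 2.

2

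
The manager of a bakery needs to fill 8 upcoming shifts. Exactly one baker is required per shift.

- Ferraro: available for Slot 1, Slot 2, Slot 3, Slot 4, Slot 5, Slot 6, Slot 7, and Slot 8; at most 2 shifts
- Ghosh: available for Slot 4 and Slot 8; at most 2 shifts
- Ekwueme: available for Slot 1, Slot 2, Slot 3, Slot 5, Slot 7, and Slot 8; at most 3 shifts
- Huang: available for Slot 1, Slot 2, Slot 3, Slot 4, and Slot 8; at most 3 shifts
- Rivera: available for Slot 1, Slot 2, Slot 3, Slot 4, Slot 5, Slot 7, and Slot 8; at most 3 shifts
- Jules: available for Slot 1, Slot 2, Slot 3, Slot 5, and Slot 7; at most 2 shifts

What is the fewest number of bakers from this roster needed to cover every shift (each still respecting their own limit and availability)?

8 slots to fill and no one can take more than 3, so at least ⌈8/3⌉ = 3 bakers are needed.
Ferraro, Ekwueme, and Huang alone can cover everything: Slot 1→Ekwueme, Slot 2→Huang, Slot 3→Huang, Slot 4→Ferraro, Slot 5→Ekwueme, Slot 6→Ferraro, Slot 7→Ekwueme, Slot 8→Huang.

3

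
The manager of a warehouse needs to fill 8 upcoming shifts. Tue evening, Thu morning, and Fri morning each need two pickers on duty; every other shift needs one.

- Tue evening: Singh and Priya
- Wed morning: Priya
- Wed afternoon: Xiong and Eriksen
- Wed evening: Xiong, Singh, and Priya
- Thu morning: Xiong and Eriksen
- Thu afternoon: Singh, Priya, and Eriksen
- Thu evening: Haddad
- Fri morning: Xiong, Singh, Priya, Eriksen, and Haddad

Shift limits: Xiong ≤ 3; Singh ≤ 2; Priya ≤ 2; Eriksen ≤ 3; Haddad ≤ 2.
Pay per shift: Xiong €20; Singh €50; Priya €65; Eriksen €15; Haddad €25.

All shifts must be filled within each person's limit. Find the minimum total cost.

€335

Tue evening can only be covered by Singh and Priya, so that assignment is forced.
Wed morning can only be covered by Priya, so that assignment is forced.
Thu morning can only be covered by Xiong and Eriksen, so that assignment is forced.
Picking the cheapest available picker for each shift independently would cost €325, but that ignores the shift limits.
An optimal schedule: Tue evening→Singh+Priya, Wed morning→Priya, Wed afternoon→Eriksen, Wed evening→Xiong, Thu morning→Eriksen+Xiong, Thu afternoon→Eriksen, Thu evening→Haddad, Fri morning→Xiong+Haddad.
Total: 50 + 65 + 65 + 15 + 20 + 15 + 20 + 15 + 25 + 20 + 25 = €335.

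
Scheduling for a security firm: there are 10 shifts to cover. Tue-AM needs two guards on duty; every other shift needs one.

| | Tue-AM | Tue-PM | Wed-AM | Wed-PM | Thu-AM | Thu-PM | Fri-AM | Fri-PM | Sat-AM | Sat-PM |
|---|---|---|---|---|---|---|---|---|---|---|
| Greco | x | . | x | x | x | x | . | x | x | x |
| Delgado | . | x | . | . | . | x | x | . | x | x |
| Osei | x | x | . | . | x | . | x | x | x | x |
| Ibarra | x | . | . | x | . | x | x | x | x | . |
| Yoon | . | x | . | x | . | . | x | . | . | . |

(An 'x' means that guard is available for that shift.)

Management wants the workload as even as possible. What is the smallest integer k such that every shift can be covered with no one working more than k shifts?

With 5 guards and 11 worker-slots to fill, someone must work at least ⌈11/5⌉ = 3 shifts, so k ≥ 3.
k = 3 works: Tue-AM→Greco+Osei, Tue-PM→Delgado, Wed-AM→Greco, Wed-PM→Ibarra, Thu-AM→Greco, Thu-PM→Delgado, Fri-AM→Osei, Fri-PM→Osei, Sat-AM→Ibarra, Sat-PM→Delgado.
Loads: Greco 3, Delgado 3, Osei 3, Ibarra 2, Yoon 0 — all ≤ 3.

3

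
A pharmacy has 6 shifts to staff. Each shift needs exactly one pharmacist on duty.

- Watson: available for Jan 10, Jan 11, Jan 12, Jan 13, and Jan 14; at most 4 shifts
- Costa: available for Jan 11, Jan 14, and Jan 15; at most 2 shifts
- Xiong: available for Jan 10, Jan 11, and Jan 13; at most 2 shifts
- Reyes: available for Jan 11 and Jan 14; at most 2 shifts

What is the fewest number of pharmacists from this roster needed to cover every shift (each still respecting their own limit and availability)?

2

6 slots to fill and no one can take more than 4, so at least ⌈6/4⌉ = 2 pharmacists are needed.
Watson and Costa alone can cover everything: Jan 10→Watson, Jan 11→Watson, Jan 12→Watson, Jan 13→Watson, Jan 14→Costa, Jan 15→Costa.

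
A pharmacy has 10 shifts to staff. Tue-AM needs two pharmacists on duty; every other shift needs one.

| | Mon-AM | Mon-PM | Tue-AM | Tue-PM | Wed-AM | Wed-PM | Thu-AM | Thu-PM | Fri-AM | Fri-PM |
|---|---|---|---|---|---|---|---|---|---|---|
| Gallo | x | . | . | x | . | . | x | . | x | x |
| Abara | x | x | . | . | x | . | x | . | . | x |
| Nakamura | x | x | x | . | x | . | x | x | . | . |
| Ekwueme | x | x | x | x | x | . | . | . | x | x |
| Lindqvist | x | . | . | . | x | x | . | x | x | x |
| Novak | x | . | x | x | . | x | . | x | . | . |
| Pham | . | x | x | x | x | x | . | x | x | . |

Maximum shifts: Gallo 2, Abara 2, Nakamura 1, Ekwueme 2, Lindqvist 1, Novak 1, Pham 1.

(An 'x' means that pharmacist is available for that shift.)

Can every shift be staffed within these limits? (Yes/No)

No

Total capacity is 2+2+1+2+1+1+1 = 10 but 11 worker-slots are needed — infeasible.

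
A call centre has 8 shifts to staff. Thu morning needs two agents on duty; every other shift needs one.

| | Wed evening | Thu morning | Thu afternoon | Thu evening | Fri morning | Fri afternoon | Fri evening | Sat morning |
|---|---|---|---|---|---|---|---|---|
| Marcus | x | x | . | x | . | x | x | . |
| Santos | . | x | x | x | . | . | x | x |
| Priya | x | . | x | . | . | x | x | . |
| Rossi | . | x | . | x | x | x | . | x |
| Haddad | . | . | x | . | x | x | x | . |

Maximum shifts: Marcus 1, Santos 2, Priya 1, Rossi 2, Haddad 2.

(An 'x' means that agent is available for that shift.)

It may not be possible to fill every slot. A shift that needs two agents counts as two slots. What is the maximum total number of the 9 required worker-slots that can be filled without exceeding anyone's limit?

8

Total capacity across all agents is 1+2+1+2+2 = 8, and 9 slots are needed, so at most 8 can be filled.
An assignment achieving 8: Wed evening→Marcus, Thu morning→Santos+Rossi, Thu afternoon→Priya, Fri morning→Rossi, Fri afternoon→Haddad, Fri evening→Haddad, Sat morning→Santos.
Loads: Marcus 1/1, Santos 2/2, Priya 1/1, Rossi 2/2, Haddad 2/2.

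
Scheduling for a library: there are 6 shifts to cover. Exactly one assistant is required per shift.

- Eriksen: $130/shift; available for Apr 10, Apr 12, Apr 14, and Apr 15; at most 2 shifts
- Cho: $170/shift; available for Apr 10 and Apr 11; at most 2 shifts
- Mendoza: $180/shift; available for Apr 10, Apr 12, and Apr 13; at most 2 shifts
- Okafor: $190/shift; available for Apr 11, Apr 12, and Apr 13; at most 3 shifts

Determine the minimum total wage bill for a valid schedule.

$960

Apr 14 can only be covered by Eriksen, so that assignment is forced.
Apr 15 can only be covered by Eriksen, so that assignment is forced.
Picking the cheapest available assistant for each shift independently would cost $870, but that ignores the shift limits.
An optimal schedule: Apr 10→Cho, Apr 11→Cho, Apr 12→Mendoza, Apr 13→Mendoza, Apr 14→Eriksen, Apr 15→Eriksen.
Total: 170 + 170 + 180 + 180 + 130 + 130 = $960.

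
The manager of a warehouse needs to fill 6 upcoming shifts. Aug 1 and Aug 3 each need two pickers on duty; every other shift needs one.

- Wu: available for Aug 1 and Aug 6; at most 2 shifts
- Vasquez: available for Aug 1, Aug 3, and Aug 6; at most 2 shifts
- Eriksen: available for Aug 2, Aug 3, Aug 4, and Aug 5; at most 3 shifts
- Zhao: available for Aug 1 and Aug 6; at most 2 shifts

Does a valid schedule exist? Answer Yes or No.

No

Total capacity is 9 and 8 slots are needed, so capacity alone doesn't rule it out.
Shifts {Aug 2, Aug 3, Aug 4, Aug 5} need 5 worker-slots in total, but the pickers available for any of those shifts (Vasquez and Eriksen) can supply at most 4 among them. So no valid schedule exists.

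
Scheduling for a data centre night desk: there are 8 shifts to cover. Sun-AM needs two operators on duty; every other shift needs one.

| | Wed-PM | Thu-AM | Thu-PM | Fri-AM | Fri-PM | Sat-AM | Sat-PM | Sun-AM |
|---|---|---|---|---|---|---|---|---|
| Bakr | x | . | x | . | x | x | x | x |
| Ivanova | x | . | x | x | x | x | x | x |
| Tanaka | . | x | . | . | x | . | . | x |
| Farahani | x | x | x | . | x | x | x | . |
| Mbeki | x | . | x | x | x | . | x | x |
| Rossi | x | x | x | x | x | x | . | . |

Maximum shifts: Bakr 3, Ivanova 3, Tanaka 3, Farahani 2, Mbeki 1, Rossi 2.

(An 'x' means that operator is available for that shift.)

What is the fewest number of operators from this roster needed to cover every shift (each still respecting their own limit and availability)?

3

9 slots to fill and no one can take more than 3, so at least ⌈9/3⌉ = 3 operators are needed.
Bakr, Ivanova, and Tanaka alone can cover everything: Wed-PM→Bakr, Thu-AM→Tanaka, Thu-PM→Bakr, Fri-AM→Ivanova, Fri-PM→Tanaka, Sat-AM→Bakr, Sat-PM→Ivanova, Sun-AM→Ivanova+Tanaka.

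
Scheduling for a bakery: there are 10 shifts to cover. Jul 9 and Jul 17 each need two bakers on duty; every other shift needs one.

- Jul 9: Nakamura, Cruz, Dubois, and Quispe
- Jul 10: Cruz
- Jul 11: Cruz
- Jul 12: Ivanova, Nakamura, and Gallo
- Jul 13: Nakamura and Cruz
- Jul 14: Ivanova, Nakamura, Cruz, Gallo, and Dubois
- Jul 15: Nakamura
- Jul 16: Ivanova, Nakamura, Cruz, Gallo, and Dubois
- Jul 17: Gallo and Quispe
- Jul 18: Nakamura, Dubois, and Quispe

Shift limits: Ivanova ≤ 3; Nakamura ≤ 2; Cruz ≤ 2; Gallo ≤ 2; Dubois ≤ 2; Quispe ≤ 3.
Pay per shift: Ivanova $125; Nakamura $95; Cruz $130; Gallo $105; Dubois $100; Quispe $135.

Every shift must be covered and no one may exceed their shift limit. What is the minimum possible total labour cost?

$1380

Jul 10 can only be covered by Cruz, so that assignment is forced.
Jul 11 can only be covered by Cruz, so that assignment is forced.
Jul 15 can only be covered by Nakamura, so that assignment is forced.
Picking the cheapest available baker for each shift independently would cost $1265, but that ignores the shift limits.
An optimal schedule: Jul 9→Dubois+Quispe, Jul 10→Cruz, Jul 11→Cruz, Jul 12→Gallo, Jul 13→Nakamura, Jul 14→Ivanova, Jul 15→Nakamura, Jul 16→Ivanova, Jul 17→Gallo+Quispe, Jul 18→Dubois.
Total: 100 + 135 + 130 + 130 + 105 + 95 + 125 + 95 + 125 + 105 + 135 + 100 = $1380.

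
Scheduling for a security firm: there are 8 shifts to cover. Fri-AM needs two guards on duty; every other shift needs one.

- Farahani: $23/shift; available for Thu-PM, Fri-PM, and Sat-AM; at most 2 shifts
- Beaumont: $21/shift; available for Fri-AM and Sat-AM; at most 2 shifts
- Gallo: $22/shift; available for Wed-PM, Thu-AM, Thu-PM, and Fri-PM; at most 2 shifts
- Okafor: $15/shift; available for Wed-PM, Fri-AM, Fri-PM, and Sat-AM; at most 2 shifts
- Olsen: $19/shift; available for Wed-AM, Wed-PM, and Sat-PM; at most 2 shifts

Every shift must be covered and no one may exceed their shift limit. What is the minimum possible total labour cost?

$177

Wed-AM can only be covered by Olsen, so that assignment is forced.
Thu-AM can only be covered by Gallo, so that assignment is forced.
Fri-AM can only be covered by Beaumont and Okafor, so that assignment is forced.
Picking the cheapest available guard for each shift independently would cost $163, but that ignores the shift limits.
An optimal schedule: Wed-AM→Olsen, Wed-PM→Okafor, Thu-AM→Gallo, Thu-PM→Gallo, Fri-AM→Okafor+Beaumont, Fri-PM→Farahani, Sat-AM→Beaumont, Sat-PM→Olsen.
Total: 19 + 15 + 22 + 22 + 15 + 21 + 23 + 21 + 19 = $177.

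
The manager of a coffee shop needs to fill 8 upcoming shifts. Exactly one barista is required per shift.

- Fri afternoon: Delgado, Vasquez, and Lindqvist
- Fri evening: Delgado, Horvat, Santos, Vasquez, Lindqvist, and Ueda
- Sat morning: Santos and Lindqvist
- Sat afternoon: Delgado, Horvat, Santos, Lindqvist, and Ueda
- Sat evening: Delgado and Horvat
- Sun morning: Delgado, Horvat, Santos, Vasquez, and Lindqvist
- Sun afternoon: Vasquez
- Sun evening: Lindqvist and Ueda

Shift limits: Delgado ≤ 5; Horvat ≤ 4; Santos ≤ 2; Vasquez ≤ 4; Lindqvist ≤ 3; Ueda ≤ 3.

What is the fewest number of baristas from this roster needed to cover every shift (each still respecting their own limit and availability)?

8 slots to fill and no one can take more than 5, so at least ⌈8/5⌉ = 2 baristas are needed.
Shifts {Sat morning, Sat evening, Sun afternoon} need 3 slots, but among the baristas available for them (Delgado, Horvat, Santos, Vasquez, and Lindqvist) any 2 together supply at most 2. So 2 baristas are not enough.
Delgado, Vasquez, and Lindqvist alone can cover everything: Fri afternoon→Delgado, Fri evening→Delgado, Sat morning→Lindqvist, Sat afternoon→Delgado, Sat evening→Delgado, Sun morning→Delgado, Sun afternoon→Vasquez, Sun evening→Lindqvist.

3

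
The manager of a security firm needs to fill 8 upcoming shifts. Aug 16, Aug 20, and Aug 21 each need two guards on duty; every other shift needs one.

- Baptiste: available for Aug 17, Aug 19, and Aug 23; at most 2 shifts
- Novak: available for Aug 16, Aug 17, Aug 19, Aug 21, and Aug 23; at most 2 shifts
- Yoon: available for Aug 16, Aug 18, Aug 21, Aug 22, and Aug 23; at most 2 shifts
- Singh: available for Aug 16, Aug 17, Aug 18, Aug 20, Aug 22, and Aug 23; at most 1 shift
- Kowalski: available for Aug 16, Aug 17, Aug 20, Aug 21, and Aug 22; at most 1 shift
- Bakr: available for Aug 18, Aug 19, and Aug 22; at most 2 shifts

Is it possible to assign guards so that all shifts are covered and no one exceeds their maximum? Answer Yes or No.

Total capacity is 2+2+2+1+1+2 = 10 but 11 worker-slots are needed — infeasible.

No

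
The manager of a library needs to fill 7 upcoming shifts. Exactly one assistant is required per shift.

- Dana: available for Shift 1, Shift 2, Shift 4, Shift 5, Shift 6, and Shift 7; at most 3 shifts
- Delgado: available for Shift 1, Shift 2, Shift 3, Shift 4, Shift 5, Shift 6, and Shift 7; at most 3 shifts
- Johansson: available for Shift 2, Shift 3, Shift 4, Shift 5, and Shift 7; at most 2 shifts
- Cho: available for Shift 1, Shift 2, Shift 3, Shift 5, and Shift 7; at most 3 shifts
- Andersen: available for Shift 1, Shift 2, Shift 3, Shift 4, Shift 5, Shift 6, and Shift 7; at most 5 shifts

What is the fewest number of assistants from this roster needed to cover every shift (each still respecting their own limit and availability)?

7 slots to fill and no one can take more than 5, so at least ⌈7/5⌉ = 2 assistants are needed.
Dana and Andersen alone can cover everything: Shift 1→Dana, Shift 2→Dana, Shift 3→Andersen, Shift 4→Dana, Shift 5→Andersen, Shift 6→Andersen, Shift 7→Andersen.

2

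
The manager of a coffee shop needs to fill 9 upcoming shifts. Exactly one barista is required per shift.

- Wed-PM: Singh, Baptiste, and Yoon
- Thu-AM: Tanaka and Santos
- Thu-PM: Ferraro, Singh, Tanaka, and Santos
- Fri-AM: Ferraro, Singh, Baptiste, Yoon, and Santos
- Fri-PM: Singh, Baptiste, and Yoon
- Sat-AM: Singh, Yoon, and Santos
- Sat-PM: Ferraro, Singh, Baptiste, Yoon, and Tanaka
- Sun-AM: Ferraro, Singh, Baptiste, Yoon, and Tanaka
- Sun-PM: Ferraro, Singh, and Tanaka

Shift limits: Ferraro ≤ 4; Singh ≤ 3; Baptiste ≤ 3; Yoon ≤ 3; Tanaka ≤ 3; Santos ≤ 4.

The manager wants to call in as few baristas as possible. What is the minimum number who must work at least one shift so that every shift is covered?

9 slots to fill and no one can take more than 4, so at least ⌈9/4⌉ = 3 baristas are needed.
Ferraro, Singh, and Tanaka alone can cover everything: Wed-PM→Singh, Thu-AM→Tanaka, Thu-PM→Ferraro, Fri-AM→Ferraro, Fri-PM→Singh, Sat-AM→Singh, Sat-PM→Ferraro, Sun-AM→Ferraro, Sun-PM→Tanaka.

3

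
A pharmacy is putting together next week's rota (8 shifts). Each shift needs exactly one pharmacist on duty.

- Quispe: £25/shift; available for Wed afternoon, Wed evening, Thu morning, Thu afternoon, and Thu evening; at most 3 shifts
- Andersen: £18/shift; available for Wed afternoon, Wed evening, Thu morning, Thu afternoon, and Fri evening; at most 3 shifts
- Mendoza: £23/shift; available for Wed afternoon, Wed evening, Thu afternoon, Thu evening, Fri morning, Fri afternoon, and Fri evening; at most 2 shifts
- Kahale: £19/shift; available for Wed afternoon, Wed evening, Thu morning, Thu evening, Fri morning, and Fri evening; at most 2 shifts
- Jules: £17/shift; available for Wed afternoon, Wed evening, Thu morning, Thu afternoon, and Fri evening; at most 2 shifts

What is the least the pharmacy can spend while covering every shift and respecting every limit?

Fri afternoon can only be covered by Mendoza, so that assignment is forced.
Picking the cheapest available pharmacist for each shift independently would cost £146, but that ignores the shift limits.
An optimal schedule: Wed afternoon→Andersen, Wed evening→Andersen, Thu morning→Jules, Thu afternoon→Jules, Thu evening→Kahale, Fri morning→Kahale, Fri afternoon→Mendoza, Fri evening→Andersen.
Total: 18 + 18 + 17 + 17 + 19 + 19 + 23 + 18 = £149.

£149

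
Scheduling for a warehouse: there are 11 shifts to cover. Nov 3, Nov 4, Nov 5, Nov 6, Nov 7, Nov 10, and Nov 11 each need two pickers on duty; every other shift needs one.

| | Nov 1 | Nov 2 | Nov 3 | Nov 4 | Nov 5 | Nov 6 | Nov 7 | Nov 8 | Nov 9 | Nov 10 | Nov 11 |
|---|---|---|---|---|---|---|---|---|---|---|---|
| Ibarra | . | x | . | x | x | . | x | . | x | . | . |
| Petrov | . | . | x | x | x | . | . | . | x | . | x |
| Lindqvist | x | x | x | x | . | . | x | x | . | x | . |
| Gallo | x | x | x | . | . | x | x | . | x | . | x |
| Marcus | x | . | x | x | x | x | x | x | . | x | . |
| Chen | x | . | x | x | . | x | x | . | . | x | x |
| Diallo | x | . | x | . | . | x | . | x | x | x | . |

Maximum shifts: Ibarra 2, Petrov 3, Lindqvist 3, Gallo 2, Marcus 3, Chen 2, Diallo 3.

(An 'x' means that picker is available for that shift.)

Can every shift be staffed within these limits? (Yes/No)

One valid schedule: Nov 1→Lindqvist, Nov 2→Ibarra, Nov 3→Marcus+Diallo, Nov 4→Marcus+Chen, Nov 5→Ibarra+Petrov, Nov 6→Gallo+Diallo, Nov 7→Marcus+Chen, Nov 8→Lindqvist, Nov 9→Petrov, Nov 10→Lindqvist+Diallo, Nov 11→Petrov+Gallo.
Loads: Ibarra 2/2, Petrov 3/3, Lindqvist 3/3, Gallo 2/2, Marcus 3/3, Chen 2/2, Diallo 3/3 — all within limits.

Yes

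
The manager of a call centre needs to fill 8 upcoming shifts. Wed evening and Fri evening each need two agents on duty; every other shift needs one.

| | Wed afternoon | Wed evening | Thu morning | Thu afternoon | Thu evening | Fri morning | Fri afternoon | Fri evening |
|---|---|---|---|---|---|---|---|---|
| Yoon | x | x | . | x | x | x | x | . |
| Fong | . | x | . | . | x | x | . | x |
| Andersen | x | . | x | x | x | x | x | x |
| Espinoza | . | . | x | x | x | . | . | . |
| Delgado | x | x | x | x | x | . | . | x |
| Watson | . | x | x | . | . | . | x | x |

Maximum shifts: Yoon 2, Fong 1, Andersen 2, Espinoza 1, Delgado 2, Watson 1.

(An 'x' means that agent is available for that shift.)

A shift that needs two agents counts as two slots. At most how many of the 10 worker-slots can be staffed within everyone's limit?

9

Total capacity across all agents is 2+1+2+1+2+1 = 9, and 10 slots are needed, so at most 9 can be filled.
An assignment achieving 9: Wed afternoon→Yoon, Wed evening→Fong+Delgado, Thu morning→Andersen, Thu afternoon→Espinoza, Fri morning→Yoon, Fri afternoon→Andersen, Fri evening→Delgado+Watson.
Loads: Yoon 2/2, Fong 1/1, Andersen 2/2, Espinoza 1/1, Delgado 2/2, Watson 1/1.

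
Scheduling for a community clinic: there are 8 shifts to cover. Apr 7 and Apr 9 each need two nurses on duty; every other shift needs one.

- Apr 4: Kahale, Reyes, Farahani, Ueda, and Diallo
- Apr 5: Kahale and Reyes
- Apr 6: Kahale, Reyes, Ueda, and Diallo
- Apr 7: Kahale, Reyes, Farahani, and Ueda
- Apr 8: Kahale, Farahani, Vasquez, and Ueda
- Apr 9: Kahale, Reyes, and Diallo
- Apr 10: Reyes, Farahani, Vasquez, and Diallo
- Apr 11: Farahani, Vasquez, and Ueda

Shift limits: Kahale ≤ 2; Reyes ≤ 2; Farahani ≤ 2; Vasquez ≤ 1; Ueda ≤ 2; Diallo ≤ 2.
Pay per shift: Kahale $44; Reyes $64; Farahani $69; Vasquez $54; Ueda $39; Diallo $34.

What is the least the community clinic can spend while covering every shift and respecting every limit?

$485

Picking the cheapest available nurse for each shift independently would cost $385, but that ignores the shift limits.
An optimal schedule: Apr 4→Reyes, Apr 5→Kahale, Apr 6→Diallo, Apr 7→Reyes+Farahani, Apr 8→Ueda, Apr 9→Diallo+Kahale, Apr 10→Vasquez, Apr 11→Ueda.
Total: 64 + 44 + 34 + 64 + 69 + 39 + 34 + 44 + 54 + 39 = $485.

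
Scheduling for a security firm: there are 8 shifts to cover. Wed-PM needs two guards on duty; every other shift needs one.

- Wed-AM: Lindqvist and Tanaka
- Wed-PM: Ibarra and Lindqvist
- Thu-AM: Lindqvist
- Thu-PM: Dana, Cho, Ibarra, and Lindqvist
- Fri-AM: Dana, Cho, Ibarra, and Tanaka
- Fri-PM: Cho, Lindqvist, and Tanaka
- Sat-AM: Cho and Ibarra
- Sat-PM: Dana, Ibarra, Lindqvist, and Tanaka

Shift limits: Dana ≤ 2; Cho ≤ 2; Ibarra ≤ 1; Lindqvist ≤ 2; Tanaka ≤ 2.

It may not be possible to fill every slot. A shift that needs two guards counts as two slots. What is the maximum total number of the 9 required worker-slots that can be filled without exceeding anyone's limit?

Total capacity across all guards is 2+2+1+2+2 = 9, and 9 slots are needed, so at most 9 can be filled.
An assignment achieving 9: Wed-AM→Tanaka, Wed-PM→Ibarra+Lindqvist, Thu-AM→Lindqvist, Thu-PM→Dana, Fri-AM→Dana, Fri-PM→Cho, Sat-AM→Cho, Sat-PM→Tanaka.
Loads: Dana 2/2, Cho 2/2, Ibarra 1/1, Lindqvist 2/2, Tanaka 2/2.

9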